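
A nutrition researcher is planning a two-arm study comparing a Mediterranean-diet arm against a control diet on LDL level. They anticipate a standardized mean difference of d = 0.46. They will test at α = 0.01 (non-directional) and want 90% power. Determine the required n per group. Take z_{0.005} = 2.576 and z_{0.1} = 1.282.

For two independent groups with equal n: n = 2·((z_{α/2} + z_β) / d)².
z_{α/2} + z_β = 2.576 + 1.282 = 3.858.
n = 2 × (3.858 / 0.46)² = 2 × 8.387² = 2 × 70.34 = 140.7.
Round up to the next whole participant.

n = 141 per group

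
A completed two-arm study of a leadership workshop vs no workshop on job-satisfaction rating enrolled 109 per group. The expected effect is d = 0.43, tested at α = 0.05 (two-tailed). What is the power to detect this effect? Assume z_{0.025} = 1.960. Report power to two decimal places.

For two equal groups, power = Φ(d·√(n/2) − z_{α/2}).
d·√(n/2) = 0.43 × √(109/2) = 0.43 × 7.382 = 3.174.
z_β = 3.174 − 1.960 = 1.214.
Power = Φ(1.214) = 0.888.

power ≈ 0.89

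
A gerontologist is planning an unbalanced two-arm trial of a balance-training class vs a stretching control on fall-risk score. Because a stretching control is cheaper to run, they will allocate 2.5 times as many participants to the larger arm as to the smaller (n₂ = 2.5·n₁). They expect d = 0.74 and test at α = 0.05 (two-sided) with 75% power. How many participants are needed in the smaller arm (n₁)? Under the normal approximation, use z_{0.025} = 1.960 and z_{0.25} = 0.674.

With allocation ratio k = n₂/n₁ = 2.5, Var(x̄₁−x̄₂) = σ²(1/n₁ + 1/(k·n₁)) = σ²·(k+1)/(k·n₁).
So n₁ = (1 + 1/k)·((z_{α/2} + z_β)/d)² = 1.400 × (2.634/0.74)².
n₁ = 1.400 × 12.67 = 17.7.
Round up: n₁ = 18, giving n₂ = 2.5 × 18 = 45.

n₁ = 18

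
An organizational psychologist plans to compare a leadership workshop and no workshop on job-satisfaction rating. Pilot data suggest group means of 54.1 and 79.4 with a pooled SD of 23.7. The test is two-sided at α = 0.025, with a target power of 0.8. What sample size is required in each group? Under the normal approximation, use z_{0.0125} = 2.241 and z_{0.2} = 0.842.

n = 17 per group

Cohen's d = |M₁ − M₂| / SD_pooled = |54.1 − 79.4| / 23.7 = 25.3 / 23.7 = 1.068.
For two independent groups with equal n: n = 2·((z_{α/2} + z_β) / d)².
z_{α/2} + z_β = 2.241 + 0.842 = 3.083.
n = 2 × (3.083 / 1.068)² = 2 × 2.887² = 2 × 8.33 = 16.7.
Round up to the next whole participant.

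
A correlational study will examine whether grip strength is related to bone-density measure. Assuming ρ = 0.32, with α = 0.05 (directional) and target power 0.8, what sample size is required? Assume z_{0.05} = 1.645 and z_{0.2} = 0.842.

n = 60

Fisher's z: C = ½·ln((1+r)/(1−r)) = ½·ln(1.9412) = 0.3316.
n = ((z_{α} + z_β)/C)² + 3.
(1.645 + 0.842) / 0.3316 = 2.487 / 0.3316 = 7.500.
n = 7.500² + 3 = 56.25 + 3 = 59.2.
Round up.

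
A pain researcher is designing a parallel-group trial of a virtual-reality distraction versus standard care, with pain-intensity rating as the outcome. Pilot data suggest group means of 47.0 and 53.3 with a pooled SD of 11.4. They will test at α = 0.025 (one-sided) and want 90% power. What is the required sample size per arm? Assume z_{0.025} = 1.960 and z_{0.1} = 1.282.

n = 69 per group

Cohen's d = |M₁ − M₂| / SD_pooled = |47.0 − 53.3| / 11.4 = 6.3 / 11.4 = 0.553.
For two independent groups with equal n: n = 2·((z_{α} + z_β) / d)².
z_{α} + z_β = 1.960 + 1.282 = 3.242.
n = 2 × (3.242 / 0.553)² = 2 × 5.863² = 2 × 34.37 = 68.7.
Round up to the next whole participant.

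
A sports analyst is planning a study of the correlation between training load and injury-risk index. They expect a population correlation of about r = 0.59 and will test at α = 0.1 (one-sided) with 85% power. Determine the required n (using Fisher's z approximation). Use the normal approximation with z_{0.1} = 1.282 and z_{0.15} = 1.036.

n = 15

Fisher's z: C = ½·ln((1+r)/(1−r)) = ½·ln(3.8780) = 0.6777.
n = ((z_{α} + z_β)/C)² + 3.
(1.282 + 1.036) / 0.6777 = 2.318 / 0.6777 = 3.420.
n = 3.420² + 3 = 11.70 + 3 = 14.7.
Round up.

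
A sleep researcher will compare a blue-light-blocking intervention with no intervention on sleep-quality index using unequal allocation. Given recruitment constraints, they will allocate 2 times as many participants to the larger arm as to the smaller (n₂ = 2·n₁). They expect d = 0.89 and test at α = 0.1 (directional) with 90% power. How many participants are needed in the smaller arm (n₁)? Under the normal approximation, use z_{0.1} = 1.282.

n₁ = 13

With allocation ratio k = n₂/n₁ = 2, Var(x̄₁−x̄₂) = σ²(1/n₁ + 1/(k·n₁)) = σ²·(k+1)/(k·n₁).
So n₁ = (1 + 1/k)·((z_{α} + z_β)/d)² = 1.500 × (2.564/0.89)².
n₁ = 1.500 × 8.30 = 12.4.
Round up: n₁ = 13, giving n₂ = 2 × 13 = 26.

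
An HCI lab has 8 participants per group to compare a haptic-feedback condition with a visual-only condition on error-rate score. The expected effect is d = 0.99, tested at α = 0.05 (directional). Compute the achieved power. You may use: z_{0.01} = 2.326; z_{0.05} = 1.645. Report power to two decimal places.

For two equal groups, power = Φ(d·√(n/2) − z_{α}).
d·√(n/2) = 0.99 × √(8/2) = 0.99 × 2.000 = 1.980.
z_β = 1.980 − 1.645 = 0.335.
Power = Φ(0.335) = 0.631.

power ≈ 0.63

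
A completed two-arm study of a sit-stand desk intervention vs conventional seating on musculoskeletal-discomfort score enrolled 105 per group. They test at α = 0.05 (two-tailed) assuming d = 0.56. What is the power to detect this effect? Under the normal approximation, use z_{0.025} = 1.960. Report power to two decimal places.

power ≈ 0.98

For two equal groups, power = Φ(d·√(n/2) − z_{α/2}).
d·√(n/2) = 0.56 × √(105/2) = 0.56 × 7.246 = 4.058.
z_β = 4.058 − 1.960 = 2.098.
Power = Φ(2.098) = 0.982.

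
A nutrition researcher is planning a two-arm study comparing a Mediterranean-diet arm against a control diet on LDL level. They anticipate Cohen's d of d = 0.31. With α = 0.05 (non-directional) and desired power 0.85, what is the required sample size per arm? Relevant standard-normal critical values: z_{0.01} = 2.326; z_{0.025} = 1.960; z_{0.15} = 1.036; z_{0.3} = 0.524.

For two independent groups with equal n: n = 2·((z_{α/2} + z_β) / d)².
z_{α/2} + z_β = 1.960 + 1.036 = 2.996.
n = 2 × (2.996 / 0.31)² = 2 × 9.665² = 2 × 93.40 = 186.8.
Round up to the next whole participant.

n = 187 per group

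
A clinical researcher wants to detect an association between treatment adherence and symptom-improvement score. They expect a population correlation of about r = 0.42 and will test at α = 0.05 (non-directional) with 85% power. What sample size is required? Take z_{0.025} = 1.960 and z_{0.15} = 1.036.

n = 48

Fisher's z: C = ½·ln((1+r)/(1−r)) = ½·ln(2.4483) = 0.4477.
n = ((z_{α/2} + z_β)/C)² + 3.
(1.960 + 1.036) / 0.4477 = 2.996 / 0.4477 = 6.692.
n = 6.692² + 3 = 44.78 + 3 = 47.8.
Round up.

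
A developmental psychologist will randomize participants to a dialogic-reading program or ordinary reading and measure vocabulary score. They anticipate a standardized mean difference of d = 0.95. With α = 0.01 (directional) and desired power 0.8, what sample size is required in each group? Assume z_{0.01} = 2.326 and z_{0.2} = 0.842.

For two independent groups with equal n: n = 2·((z_{α} + z_β) / d)².
z_{α} + z_β = 2.326 + 0.842 = 3.168.
n = 2 × (3.168 / 0.95)² = 2 × 3.335² = 2 × 11.12 = 22.2.
Round up to the next whole participant.

n = 23 per group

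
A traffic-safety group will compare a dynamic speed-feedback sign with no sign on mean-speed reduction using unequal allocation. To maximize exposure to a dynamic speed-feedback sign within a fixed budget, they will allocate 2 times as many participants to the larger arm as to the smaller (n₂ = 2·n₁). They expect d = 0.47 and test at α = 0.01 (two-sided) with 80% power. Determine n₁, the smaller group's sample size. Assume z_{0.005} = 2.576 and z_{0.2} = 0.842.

With allocation ratio k = n₂/n₁ = 2, Var(x̄₁−x̄₂) = σ²(1/n₁ + 1/(k·n₁)) = σ²·(k+1)/(k·n₁).
So n₁ = (1 + 1/k)·((z_{α/2} + z_β)/d)² = 1.500 × (3.418/0.47)².
n₁ = 1.500 × 52.89 = 79.3.
Round up: n₁ = 80, giving n₂ = 2 × 80 = 160.

n₁ = 80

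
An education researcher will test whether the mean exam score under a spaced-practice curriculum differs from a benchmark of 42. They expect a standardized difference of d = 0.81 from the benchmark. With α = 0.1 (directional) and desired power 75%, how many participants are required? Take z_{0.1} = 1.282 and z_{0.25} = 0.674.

For a one-sample test: n = ((z_{α} + z_β) / d)².
z_{α} + z_β = 1.282 + 0.674 = 1.956.
n = (1.956 / 0.81)² = 2.415² = 5.83.
Round up.

n = 6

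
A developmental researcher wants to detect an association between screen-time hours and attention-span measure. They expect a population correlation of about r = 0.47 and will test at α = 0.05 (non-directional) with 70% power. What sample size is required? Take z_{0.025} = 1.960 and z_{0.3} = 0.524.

Fisher's z: C = ½·ln((1+r)/(1−r)) = ½·ln(2.7736) = 0.5101.
n = ((z_{α/2} + z_β)/C)² + 3.
(1.960 + 0.524) / 0.5101 = 2.484 / 0.5101 = 4.870.
n = 4.870² + 3 = 23.71 + 3 = 26.7.
Round up.

n = 27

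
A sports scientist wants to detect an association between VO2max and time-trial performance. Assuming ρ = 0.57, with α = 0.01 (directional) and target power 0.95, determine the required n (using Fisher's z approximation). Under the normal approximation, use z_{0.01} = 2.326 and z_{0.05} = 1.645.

Fisher's z: C = ½·ln((1+r)/(1−r)) = ½·ln(3.6512) = 0.6475.
n = ((z_{α} + z_β)/C)² + 3.
(2.326 + 1.645) / 0.6475 = 3.971 / 0.6475 = 6.133.
n = 6.133² + 3 = 37.61 + 3 = 40.6.
Round up.

n = 41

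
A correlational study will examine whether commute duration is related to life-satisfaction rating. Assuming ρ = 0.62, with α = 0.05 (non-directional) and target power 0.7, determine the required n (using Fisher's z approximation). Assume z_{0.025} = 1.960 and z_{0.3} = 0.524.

Fisher's z: C = ½·ln((1+r)/(1−r)) = ½·ln(4.2632) = 0.7250.
n = ((z_{α/2} + z_β)/C)² + 3.
(1.960 + 0.524) / 0.7250 = 2.484 / 0.7250 = 3.426.
n = 3.426² + 3 = 11.74 + 3 = 14.7.
Round up.

n = 15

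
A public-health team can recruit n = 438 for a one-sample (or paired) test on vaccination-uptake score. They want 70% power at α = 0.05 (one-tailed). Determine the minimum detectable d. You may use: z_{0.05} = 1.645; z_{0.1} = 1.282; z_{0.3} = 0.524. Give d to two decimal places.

For a single sample (or paired design) of n = 438: d_min = (z_{α} + z_β)/√n.
z-sum = 1.645 + 0.524 = 2.169.
d_min = 2.169 / √438 = 2.169 / 20.928 = 0.104.

d_min ≈ 0.10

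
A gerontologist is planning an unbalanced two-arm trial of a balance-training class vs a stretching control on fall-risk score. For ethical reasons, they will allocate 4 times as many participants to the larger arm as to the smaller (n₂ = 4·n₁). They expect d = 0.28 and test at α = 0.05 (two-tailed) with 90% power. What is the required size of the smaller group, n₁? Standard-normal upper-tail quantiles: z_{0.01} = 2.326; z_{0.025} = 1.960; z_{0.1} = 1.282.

n₁ = 168

With allocation ratio k = n₂/n₁ = 4, Var(x̄₁−x̄₂) = σ²(1/n₁ + 1/(k·n₁)) = σ²·(k+1)/(k·n₁).
So n₁ = (1 + 1/k)·((z_{α/2} + z_β)/d)² = 1.250 × (3.242/0.28)².
n₁ = 1.250 × 134.06 = 167.6.
Round up: n₁ = 168, giving n₂ = 4 × 168 = 672.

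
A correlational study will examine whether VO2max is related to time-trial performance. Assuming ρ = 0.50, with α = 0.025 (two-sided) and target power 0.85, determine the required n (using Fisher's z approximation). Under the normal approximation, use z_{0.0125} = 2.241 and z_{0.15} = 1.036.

Fisher's z: C = ½·ln((1+r)/(1−r)) = ½·ln(3.0000) = 0.5493.
n = ((z_{α/2} + z_β)/C)² + 3.
(2.241 + 1.036) / 0.5493 = 3.277 / 0.5493 = 5.966.
n = 5.966² + 3 = 35.59 + 3 = 38.6.
Round up.

n = 39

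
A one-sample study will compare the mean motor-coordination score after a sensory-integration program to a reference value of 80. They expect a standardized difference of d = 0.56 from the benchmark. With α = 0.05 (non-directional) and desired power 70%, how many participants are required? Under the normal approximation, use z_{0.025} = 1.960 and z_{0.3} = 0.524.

n = 20

For a one-sample test: n = ((z_{α/2} + z_β) / d)².
z_{α/2} + z_β = 1.960 + 0.524 = 2.484.
n = (2.484 / 0.56)² = 4.436² = 19.68.
Round up.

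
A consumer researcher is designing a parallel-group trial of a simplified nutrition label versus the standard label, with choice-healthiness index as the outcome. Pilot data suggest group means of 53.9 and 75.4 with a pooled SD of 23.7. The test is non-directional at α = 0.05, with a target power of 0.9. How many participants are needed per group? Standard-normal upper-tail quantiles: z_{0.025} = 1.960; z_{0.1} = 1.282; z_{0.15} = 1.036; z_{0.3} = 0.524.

Cohen's d = |M₁ − M₂| / SD_pooled = |53.9 − 75.4| / 23.7 = 21.5 / 23.7 = 0.907.
For two independent groups with equal n: n = 2·((z_{α/2} + z_β) / d)².
z_{α/2} + z_β = 1.960 + 1.282 = 3.242.
n = 2 × (3.242 / 0.907)² = 2 × 3.574² = 2 × 12.78 = 25.6.
Round up to the next whole participant.

n = 26 per group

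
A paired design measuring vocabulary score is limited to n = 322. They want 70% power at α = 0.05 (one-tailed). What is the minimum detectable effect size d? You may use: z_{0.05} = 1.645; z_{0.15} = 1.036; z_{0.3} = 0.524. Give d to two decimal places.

For a single sample (or paired design) of n = 322: d_min = (z_{α} + z_β)/√n.
z-sum = 1.645 + 0.524 = 2.169.
d_min = 2.169 / √322 = 2.169 / 17.944 = 0.121.

d_min ≈ 0.12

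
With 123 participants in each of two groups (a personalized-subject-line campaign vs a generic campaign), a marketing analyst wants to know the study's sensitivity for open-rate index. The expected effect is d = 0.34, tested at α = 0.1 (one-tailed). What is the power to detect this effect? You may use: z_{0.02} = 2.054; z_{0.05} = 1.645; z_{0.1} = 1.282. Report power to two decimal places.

power ≈ 0.92

For two equal groups, power = Φ(d·√(n/2) − z_{α}).
d·√(n/2) = 0.34 × √(123/2) = 0.34 × 7.842 = 2.666.
z_β = 2.666 − 1.282 = 1.384.
Power = Φ(1.384) = 0.917.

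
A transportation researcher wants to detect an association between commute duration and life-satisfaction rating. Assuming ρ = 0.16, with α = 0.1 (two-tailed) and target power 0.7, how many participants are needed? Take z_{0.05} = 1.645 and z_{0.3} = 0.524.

Fisher's z: C = ½·ln((1+r)/(1−r)) = ½·ln(1.3810) = 0.1614.
n = ((z_{α/2} + z_β)/C)² + 3.
(1.645 + 0.524) / 0.1614 = 2.169 / 0.1614 = 13.439.
n = 13.439² + 3 = 180.60 + 3 = 183.6.
Round up.

n = 184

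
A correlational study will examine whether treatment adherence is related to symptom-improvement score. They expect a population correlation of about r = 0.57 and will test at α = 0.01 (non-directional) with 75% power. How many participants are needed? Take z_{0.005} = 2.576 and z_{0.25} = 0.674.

Fisher's z: C = ½·ln((1+r)/(1−r)) = ½·ln(3.6512) = 0.6475.
n = ((z_{α/2} + z_β)/C)² + 3.
(2.576 + 0.674) / 0.6475 = 3.250 / 0.6475 = 5.019.
n = 5.019² + 3 = 25.19 + 3 = 28.2.
Round up.

n = 29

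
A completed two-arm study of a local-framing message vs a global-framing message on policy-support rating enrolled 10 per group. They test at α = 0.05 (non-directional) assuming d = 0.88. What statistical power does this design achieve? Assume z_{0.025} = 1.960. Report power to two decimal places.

power ≈ 0.50

For two equal groups, power = Φ(d·√(n/2) − z_{α/2}).
d·√(n/2) = 0.88 × √(10/2) = 0.88 × 2.236 = 1.968.
z_β = 1.968 − 1.960 = 0.008.
Power = Φ(0.008) = 0.503.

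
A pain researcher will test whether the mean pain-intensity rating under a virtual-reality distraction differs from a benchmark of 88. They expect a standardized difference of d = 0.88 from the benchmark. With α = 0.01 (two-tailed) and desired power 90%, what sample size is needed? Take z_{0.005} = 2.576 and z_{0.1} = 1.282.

For a one-sample test: n = ((z_{α/2} + z_β) / d)².
z_{α/2} + z_β = 2.576 + 1.282 = 3.858.
n = (3.858 / 0.88)² = 4.384² = 19.22.
Round up.

n = 20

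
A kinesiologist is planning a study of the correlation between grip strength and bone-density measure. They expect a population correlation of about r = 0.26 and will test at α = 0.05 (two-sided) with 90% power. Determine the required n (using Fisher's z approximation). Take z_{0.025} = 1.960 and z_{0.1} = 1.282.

Fisher's z: C = ½·ln((1+r)/(1−r)) = ½·ln(1.7027) = 0.2661.
n = ((z_{α/2} + z_β)/C)² + 3.
(1.960 + 1.282) / 0.2661 = 3.242 / 0.2661 = 12.183.
n = 12.183² + 3 = 148.43 + 3 = 151.4.
Round up.

n = 152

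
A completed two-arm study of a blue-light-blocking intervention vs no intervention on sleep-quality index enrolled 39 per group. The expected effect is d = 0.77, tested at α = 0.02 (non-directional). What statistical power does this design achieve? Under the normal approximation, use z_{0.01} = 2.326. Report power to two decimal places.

For two equal groups, power = Φ(d·√(n/2) − z_{α/2}).
d·√(n/2) = 0.77 × √(39/2) = 0.77 × 4.416 = 3.400.
z_β = 3.400 − 2.326 = 1.074.
Power = Φ(1.074) = 0.859.

power ≈ 0.86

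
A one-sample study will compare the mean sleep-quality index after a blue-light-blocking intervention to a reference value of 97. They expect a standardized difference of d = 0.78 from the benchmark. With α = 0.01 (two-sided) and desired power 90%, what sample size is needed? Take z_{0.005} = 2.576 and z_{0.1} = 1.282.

n = 25

For a one-sample test: n = ((z_{α/2} + z_β) / d)².
z_{α/2} + z_β = 2.576 + 1.282 = 3.858.
n = (3.858 / 0.78)² = 4.946² = 24.46.
Round up.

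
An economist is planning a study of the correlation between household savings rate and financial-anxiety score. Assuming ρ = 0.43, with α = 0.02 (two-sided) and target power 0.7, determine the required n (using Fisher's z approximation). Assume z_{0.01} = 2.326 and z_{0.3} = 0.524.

Fisher's z: C = ½·ln((1+r)/(1−r)) = ½·ln(2.5088) = 0.4599.
n = ((z_{α/2} + z_β)/C)² + 3.
(2.326 + 0.524) / 0.4599 = 2.850 / 0.4599 = 6.197.
n = 6.197² + 3 = 38.40 + 3 = 41.4.
Round up.

n = 42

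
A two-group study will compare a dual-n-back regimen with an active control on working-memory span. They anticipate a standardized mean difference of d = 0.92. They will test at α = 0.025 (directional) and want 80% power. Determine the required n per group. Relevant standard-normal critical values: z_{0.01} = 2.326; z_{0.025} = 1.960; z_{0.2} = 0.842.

n = 19 per group

For two independent groups with equal n: n = 2·((z_{α} + z_β) / d)².
z_{α} + z_β = 1.960 + 0.842 = 2.802.
n = 2 × (2.802 / 0.92)² = 2 × 3.046² = 2 × 9.28 = 18.6.
Round up to the next whole participant.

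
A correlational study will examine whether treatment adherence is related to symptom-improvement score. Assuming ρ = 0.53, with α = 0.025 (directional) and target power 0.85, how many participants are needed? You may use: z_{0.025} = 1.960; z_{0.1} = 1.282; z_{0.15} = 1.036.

n = 29

Fisher's z: C = ½·ln((1+r)/(1−r)) = ½·ln(3.2553) = 0.5901.
n = ((z_{α} + z_β)/C)² + 3.
(1.960 + 1.036) / 0.5901 = 2.996 / 0.5901 = 5.077.
n = 5.077² + 3 = 25.78 + 3 = 28.8.
Round up.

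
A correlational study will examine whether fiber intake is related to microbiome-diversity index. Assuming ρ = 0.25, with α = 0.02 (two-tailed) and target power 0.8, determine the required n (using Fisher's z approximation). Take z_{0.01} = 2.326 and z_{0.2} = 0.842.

Fisher's z: C = ½·ln((1+r)/(1−r)) = ½·ln(1.6667) = 0.2554.
n = ((z_{α/2} + z_β)/C)² + 3.
(2.326 + 0.842) / 0.2554 = 3.168 / 0.2554 = 12.404.
n = 12.404² + 3 = 153.86 + 3 = 156.9.
Round up.

n = 157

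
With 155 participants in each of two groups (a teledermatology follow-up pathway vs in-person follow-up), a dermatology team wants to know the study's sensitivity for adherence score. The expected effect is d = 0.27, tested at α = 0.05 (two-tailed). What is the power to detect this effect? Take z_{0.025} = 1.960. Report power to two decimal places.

power ≈ 0.66

For two equal groups, power = Φ(d·√(n/2) − z_{α/2}).
d·√(n/2) = 0.27 × √(155/2) = 0.27 × 8.803 = 2.377.
z_β = 2.377 − 1.960 = 0.417.
Power = Φ(0.417) = 0.662.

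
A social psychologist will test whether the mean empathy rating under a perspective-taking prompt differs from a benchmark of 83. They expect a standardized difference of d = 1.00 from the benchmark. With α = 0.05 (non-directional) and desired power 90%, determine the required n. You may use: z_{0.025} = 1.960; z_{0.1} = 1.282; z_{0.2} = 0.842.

For a one-sample test: n = ((z_{α/2} + z_β) / d)².
z_{α/2} + z_β = 1.960 + 1.282 = 3.242.
n = (3.242 / 1.00)² = 3.242² = 10.51.
Round up.

n = 11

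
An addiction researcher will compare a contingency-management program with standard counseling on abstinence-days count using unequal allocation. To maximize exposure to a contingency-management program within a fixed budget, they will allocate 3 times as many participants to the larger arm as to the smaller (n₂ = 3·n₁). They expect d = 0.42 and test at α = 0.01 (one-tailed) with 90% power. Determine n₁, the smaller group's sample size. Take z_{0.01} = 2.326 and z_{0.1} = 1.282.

With allocation ratio k = n₂/n₁ = 3, Var(x̄₁−x̄₂) = σ²(1/n₁ + 1/(k·n₁)) = σ²·(k+1)/(k·n₁).
So n₁ = (1 + 1/k)·((z_{α} + z_β)/d)² = 1.333 × (3.608/0.42)².
n₁ = 1.333 × 73.80 = 98.4.
Round up: n₁ = 99, giving n₂ = 3 × 99 = 297.

n₁ = 99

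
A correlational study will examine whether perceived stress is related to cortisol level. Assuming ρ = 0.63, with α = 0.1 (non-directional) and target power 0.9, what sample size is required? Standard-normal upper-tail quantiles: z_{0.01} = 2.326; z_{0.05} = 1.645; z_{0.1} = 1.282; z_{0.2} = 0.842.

Fisher's z: C = ½·ln((1+r)/(1−r)) = ½·ln(4.4054) = 0.7414.
n = ((z_{α/2} + z_β)/C)² + 3.
(1.645 + 1.282) / 0.7414 = 2.927 / 0.7414 = 3.948.
n = 3.948² + 3 = 15.59 + 3 = 18.6.
Round up.

n = 19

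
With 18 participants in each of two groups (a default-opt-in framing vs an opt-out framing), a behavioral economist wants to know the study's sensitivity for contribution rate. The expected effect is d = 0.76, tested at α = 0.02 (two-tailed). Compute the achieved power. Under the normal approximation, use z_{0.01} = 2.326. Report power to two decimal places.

power ≈ 0.48

For two equal groups, power = Φ(d·√(n/2) − z_{α/2}).
d·√(n/2) = 0.76 × √(18/2) = 0.76 × 3.000 = 2.280.
z_β = 2.280 − 2.326 = -0.046.
Power = Φ(-0.046) = 0.482.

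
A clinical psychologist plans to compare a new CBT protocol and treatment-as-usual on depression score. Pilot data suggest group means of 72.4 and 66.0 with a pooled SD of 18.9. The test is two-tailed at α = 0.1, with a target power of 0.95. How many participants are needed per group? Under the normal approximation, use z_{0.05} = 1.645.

n = 189 per group

Cohen's d = |M₁ − M₂| / SD_pooled = |72.4 − 66.0| / 18.9 = 6.4 / 18.9 = 0.339.
For two independent groups with equal n: n = 2·((z_{α/2} + z_β) / d)².
z_{α/2} + z_β = 1.645 + 1.645 = 3.290.
n = 2 × (3.290 / 0.339)² = 2 × 9.705² = 2 × 94.19 = 188.4.
Round up to the next whole participant.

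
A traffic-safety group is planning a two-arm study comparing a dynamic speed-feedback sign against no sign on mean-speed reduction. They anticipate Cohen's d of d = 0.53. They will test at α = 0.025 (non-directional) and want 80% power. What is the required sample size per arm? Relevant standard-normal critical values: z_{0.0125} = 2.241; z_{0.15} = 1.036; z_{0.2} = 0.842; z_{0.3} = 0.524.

For two independent groups with equal n: n = 2·((z_{α/2} + z_β) / d)².
z_{α/2} + z_β = 2.241 + 0.842 = 3.083.
n = 2 × (3.083 / 0.53)² = 2 × 5.817² = 2 × 33.84 = 67.7.
Round up to the next whole participant.

n = 68 per group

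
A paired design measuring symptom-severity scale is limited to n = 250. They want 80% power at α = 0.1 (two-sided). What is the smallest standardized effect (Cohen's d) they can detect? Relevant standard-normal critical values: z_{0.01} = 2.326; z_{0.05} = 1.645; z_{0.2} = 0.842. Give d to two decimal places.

d_min ≈ 0.16

For a single sample (or paired design) of n = 250: d_min = (z_{α/2} + z_β)/√n.
z-sum = 1.645 + 0.842 = 2.487.
d_min = 2.487 / √250 = 2.487 / 15.811 = 0.157.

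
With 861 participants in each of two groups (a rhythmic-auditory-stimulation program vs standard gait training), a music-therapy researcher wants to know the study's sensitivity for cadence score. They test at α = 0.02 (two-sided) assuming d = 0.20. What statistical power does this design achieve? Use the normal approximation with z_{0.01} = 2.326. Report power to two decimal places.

For two equal groups, power = Φ(d·√(n/2) − z_{α/2}).
d·√(n/2) = 0.20 × √(861/2) = 0.20 × 20.748 = 4.150.
z_β = 4.150 − 2.326 = 1.824.
Power = Φ(1.824) = 0.966.

power ≈ 0.97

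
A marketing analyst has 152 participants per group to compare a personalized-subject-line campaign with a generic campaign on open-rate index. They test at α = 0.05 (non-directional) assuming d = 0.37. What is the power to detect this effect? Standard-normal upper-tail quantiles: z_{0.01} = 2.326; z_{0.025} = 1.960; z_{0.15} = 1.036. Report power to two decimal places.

For two equal groups, power = Φ(d·√(n/2) − z_{α/2}).
d·√(n/2) = 0.37 × √(152/2) = 0.37 × 8.718 = 3.226.
z_β = 3.226 − 1.960 = 1.266.
Power = Φ(1.266) = 0.897.

power ≈ 0.90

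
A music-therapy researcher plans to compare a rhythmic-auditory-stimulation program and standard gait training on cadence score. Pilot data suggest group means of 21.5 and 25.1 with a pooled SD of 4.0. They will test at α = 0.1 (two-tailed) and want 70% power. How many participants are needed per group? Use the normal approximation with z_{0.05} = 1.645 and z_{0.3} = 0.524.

n = 12 per group

Cohen's d = |M₁ − M₂| / SD_pooled = |21.5 − 25.1| / 4.0 = 3.6 / 4.0 = 0.900.
For two independent groups with equal n: n = 2·((z_{α/2} + z_β) / d)².
z_{α/2} + z_β = 1.645 + 0.524 = 2.169.
n = 2 × (2.169 / 0.900)² = 2 × 2.410² = 2 × 5.81 = 11.6.
Round up to the next whole participant.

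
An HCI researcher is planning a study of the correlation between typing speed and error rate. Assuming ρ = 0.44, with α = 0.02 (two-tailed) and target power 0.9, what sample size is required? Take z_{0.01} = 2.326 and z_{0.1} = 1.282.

n = 62

Fisher's z: C = ½·ln((1+r)/(1−r)) = ½·ln(2.5714) = 0.4722.
n = ((z_{α/2} + z_β)/C)² + 3.
(2.326 + 1.282) / 0.4722 = 3.608 / 0.4722 = 7.641.
n = 7.641² + 3 = 58.38 + 3 = 61.4.
Round up.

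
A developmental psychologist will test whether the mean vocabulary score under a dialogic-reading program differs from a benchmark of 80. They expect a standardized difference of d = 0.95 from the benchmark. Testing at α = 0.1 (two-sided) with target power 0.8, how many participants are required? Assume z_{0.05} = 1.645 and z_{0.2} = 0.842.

For a one-sample test: n = ((z_{α/2} + z_β) / d)².
z_{α/2} + z_β = 1.645 + 0.842 = 2.487.
n = (2.487 / 0.95)² = 2.618² = 6.85.
Round up.

n = 7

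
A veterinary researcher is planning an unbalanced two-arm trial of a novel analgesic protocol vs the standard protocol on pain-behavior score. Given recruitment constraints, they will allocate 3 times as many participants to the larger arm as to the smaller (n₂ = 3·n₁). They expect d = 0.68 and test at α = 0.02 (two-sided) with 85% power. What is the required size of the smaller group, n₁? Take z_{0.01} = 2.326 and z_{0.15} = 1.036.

With allocation ratio k = n₂/n₁ = 3, Var(x̄₁−x̄₂) = σ²(1/n₁ + 1/(k·n₁)) = σ²·(k+1)/(k·n₁).
So n₁ = (1 + 1/k)·((z_{α/2} + z_β)/d)² = 1.333 × (3.362/0.68)².
n₁ = 1.333 × 24.44 = 32.6.
Round up: n₁ = 33, giving n₂ = 3 × 33 = 99.

n₁ = 33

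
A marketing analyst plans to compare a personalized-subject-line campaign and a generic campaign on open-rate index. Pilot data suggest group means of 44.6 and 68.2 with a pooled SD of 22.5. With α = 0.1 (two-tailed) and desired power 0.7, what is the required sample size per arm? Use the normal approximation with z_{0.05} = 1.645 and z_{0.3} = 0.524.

Cohen's d = |M₁ − M₂| / SD_pooled = |44.6 − 68.2| / 22.5 = 23.6 / 22.5 = 1.049.
For two independent groups with equal n: n = 2·((z_{α/2} + z_β) / d)².
z_{α/2} + z_β = 1.645 + 0.524 = 2.169.
n = 2 × (2.169 / 1.049)² = 2 × 2.068² = 2 × 4.28 = 8.6.
Round up to the next whole participant.

n = 9 per group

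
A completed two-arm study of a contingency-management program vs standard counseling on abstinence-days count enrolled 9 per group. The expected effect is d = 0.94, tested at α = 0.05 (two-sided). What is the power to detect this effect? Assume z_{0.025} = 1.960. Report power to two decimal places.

For two equal groups, power = Φ(d·√(n/2) − z_{α/2}).
d·√(n/2) = 0.94 × √(9/2) = 0.94 × 2.121 = 1.994.
z_β = 1.994 − 1.960 = 0.034.
Power = Φ(0.034) = 0.514.

power ≈ 0.51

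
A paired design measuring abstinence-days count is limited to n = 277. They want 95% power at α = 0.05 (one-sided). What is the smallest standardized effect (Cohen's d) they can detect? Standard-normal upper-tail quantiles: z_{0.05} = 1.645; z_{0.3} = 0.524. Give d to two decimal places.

d_min ≈ 0.20

For a single sample (or paired design) of n = 277: d_min = (z_{α} + z_β)/√n.
z-sum = 1.645 + 1.645 = 3.290.
d_min = 3.290 / √277 = 3.290 / 16.643 = 0.198.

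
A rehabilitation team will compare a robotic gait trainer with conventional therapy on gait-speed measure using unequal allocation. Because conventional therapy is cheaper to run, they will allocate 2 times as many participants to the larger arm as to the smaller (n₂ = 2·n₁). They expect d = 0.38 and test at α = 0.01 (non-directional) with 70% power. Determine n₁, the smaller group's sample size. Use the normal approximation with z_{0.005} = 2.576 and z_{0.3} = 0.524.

n₁ = 100

With allocation ratio k = n₂/n₁ = 2, Var(x̄₁−x̄₂) = σ²(1/n₁ + 1/(k·n₁)) = σ²·(k+1)/(k·n₁).
So n₁ = (1 + 1/k)·((z_{α/2} + z_β)/d)² = 1.500 × (3.100/0.38)².
n₁ = 1.500 × 66.55 = 99.8.
Round up: n₁ = 100, giving n₂ = 2 × 100 = 200.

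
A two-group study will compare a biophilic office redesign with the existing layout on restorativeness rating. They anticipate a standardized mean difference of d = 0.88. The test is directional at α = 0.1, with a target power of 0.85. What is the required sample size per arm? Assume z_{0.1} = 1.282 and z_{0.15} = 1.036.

n = 14 per group

For two independent groups with equal n: n = 2·((z_{α} + z_β) / d)².
z_{α} + z_β = 1.282 + 1.036 = 2.318.
n = 2 × (2.318 / 0.88)² = 2 × 2.634² = 2 × 6.94 = 13.9.
Round up to the next whole participant.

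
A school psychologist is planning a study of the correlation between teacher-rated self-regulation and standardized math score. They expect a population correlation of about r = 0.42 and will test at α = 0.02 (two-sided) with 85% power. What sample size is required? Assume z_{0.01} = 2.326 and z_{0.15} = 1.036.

Fisher's z: C = ½·ln((1+r)/(1−r)) = ½·ln(2.4483) = 0.4477.
n = ((z_{α/2} + z_β)/C)² + 3.
(2.326 + 1.036) / 0.4477 = 3.362 / 0.4477 = 7.509.
n = 7.509² + 3 = 56.39 + 3 = 59.4.
Round up.

n = 60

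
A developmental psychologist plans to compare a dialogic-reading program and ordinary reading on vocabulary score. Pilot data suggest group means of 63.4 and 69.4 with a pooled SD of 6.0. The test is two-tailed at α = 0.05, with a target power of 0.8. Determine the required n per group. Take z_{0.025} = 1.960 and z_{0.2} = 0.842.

n = 16 per group

Cohen's d = |M₁ − M₂| / SD_pooled = |63.4 − 69.4| / 6.0 = 6.0 / 6.0 = 1.000.
For two independent groups with equal n: n = 2·((z_{α/2} + z_β) / d)².
z_{α/2} + z_β = 1.960 + 0.842 = 2.802.
n = 2 × (2.802 / 1.000)² = 2 × 2.802² = 2 × 7.85 = 15.7.
Round up to the next whole participant.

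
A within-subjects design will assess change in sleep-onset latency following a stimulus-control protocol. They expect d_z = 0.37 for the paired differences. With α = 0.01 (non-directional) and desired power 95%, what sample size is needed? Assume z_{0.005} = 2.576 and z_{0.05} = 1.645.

For a paired (one-sample on differences) test: n = ((z_{α/2} + z_β) / d)².
z_{α/2} + z_β = 2.576 + 1.645 = 4.221.
n = (4.221 / 0.37)² = 11.408² = 130.14.
Round up.

n = 131 pairs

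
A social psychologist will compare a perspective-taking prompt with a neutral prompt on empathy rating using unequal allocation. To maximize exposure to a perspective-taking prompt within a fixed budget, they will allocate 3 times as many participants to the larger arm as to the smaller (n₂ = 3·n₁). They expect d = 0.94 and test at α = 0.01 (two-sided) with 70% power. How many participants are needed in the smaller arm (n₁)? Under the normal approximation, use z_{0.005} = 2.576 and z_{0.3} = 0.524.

n₁ = 15

With allocation ratio k = n₂/n₁ = 3, Var(x̄₁−x̄₂) = σ²(1/n₁ + 1/(k·n₁)) = σ²·(k+1)/(k·n₁).
So n₁ = (1 + 1/k)·((z_{α/2} + z_β)/d)² = 1.333 × (3.100/0.94)².
n₁ = 1.333 × 10.88 = 14.5.
Round up: n₁ = 15, giving n₂ = 3 × 15 = 45.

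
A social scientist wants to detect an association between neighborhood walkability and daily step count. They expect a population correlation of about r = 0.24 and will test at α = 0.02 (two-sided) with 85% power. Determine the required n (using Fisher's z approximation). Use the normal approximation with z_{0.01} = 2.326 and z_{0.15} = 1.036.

Fisher's z: C = ½·ln((1+r)/(1−r)) = ½·ln(1.6316) = 0.2448.
n = ((z_{α/2} + z_β)/C)² + 3.
(2.326 + 1.036) / 0.2448 = 3.362 / 0.2448 = 13.734.
n = 13.734² + 3 = 188.61 + 3 = 191.6.
Round up.

n = 192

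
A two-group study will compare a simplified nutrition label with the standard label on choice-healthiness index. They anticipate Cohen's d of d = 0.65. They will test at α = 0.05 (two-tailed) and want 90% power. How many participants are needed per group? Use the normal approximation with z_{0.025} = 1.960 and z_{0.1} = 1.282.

For two independent groups with equal n: n = 2·((z_{α/2} + z_β) / d)².
z_{α/2} + z_β = 1.960 + 1.282 = 3.242.
n = 2 × (3.242 / 0.65)² = 2 × 4.988² = 2 × 24.88 = 49.8.
Round up to the next whole participant.

n = 50 per group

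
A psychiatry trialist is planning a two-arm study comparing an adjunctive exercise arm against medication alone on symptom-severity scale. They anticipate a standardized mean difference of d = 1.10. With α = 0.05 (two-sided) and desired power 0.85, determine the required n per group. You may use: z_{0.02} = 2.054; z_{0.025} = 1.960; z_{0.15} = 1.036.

For two independent groups with equal n: n = 2·((z_{α/2} + z_β) / d)².
z_{α/2} + z_β = 1.960 + 1.036 = 2.996.
n = 2 × (2.996 / 1.10)² = 2 × 2.724² = 2 × 7.42 = 14.8.
Round up to the next whole participant.

n = 15 per group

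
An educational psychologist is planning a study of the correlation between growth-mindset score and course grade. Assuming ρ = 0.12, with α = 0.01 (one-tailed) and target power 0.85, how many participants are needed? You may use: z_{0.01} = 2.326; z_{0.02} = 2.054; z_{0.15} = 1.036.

Fisher's z: C = ½·ln((1+r)/(1−r)) = ½·ln(1.2727) = 0.1206.
n = ((z_{α} + z_β)/C)² + 3.
(2.326 + 1.036) / 0.1206 = 3.362 / 0.1206 = 27.877.
n = 27.877² + 3 = 777.14 + 3 = 780.1.
Round up.

n = 781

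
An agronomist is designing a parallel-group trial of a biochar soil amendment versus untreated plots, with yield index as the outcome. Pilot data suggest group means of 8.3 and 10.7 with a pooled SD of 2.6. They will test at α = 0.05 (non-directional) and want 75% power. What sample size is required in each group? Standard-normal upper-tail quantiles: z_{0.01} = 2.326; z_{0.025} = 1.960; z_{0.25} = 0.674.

Cohen's d = |M₁ − M₂| / SD_pooled = |8.3 − 10.7| / 2.6 = 2.4 / 2.6 = 0.923.
For two independent groups with equal n: n = 2·((z_{α/2} + z_β) / d)².
z_{α/2} + z_β = 1.960 + 0.674 = 2.634.
n = 2 × (2.634 / 0.923)² = 2 × 2.854² = 2 × 8.14 = 16.3.
Round up to the next whole participant.

n = 17 per group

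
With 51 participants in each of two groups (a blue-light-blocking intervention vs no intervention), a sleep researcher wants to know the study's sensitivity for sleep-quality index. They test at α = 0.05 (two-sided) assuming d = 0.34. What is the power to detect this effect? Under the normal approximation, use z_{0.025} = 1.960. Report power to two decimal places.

power ≈ 0.40

For two equal groups, power = Φ(d·√(n/2) − z_{α/2}).
d·√(n/2) = 0.34 × √(51/2) = 0.34 × 5.050 = 1.717.
z_β = 1.717 − 1.960 = -0.243.
Power = Φ(-0.243) = 0.404.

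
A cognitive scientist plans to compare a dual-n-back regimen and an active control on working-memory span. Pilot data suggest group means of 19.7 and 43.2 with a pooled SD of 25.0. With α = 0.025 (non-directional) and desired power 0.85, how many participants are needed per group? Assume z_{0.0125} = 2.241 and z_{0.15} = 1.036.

Cohen's d = |M₁ − M₂| / SD_pooled = |19.7 − 43.2| / 25.0 = 23.5 / 25.0 = 0.940.
For two independent groups with equal n: n = 2·((z_{α/2} + z_β) / d)².
z_{α/2} + z_β = 2.241 + 1.036 = 3.277.
n = 2 × (3.277 / 0.940)² = 2 × 3.486² = 2 × 12.15 = 24.3.
Round up to the next whole participant.

n = 25 per group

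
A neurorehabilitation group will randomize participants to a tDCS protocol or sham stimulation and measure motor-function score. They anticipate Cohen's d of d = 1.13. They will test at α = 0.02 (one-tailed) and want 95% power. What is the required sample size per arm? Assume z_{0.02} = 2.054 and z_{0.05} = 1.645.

n = 22 per group

For two independent groups with equal n: n = 2·((z_{α} + z_β) / d)².
z_{α} + z_β = 2.054 + 1.645 = 3.699.
n = 2 × (3.699 / 1.13)² = 2 × 3.273² = 2 × 10.72 = 21.4.
Round up to the next whole participant.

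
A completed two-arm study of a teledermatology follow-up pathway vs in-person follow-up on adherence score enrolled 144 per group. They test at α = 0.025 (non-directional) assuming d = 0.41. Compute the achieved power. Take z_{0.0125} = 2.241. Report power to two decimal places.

power ≈ 0.89

For two equal groups, power = Φ(d·√(n/2) − z_{α/2}).
d·√(n/2) = 0.41 × √(144/2) = 0.41 × 8.485 = 3.479.
z_β = 3.479 − 2.241 = 1.238.
Power = Φ(1.238) = 0.892.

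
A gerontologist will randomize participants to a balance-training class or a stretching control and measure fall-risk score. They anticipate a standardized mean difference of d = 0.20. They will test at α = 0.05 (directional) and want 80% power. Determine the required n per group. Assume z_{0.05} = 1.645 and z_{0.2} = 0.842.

For two independent groups with equal n: n = 2·((z_{α} + z_β) / d)².
z_{α} + z_β = 1.645 + 0.842 = 2.487.
n = 2 × (2.487 / 0.20)² = 2 × 12.435² = 2 × 154.63 = 309.3.
Round up to the next whole participant.

n = 310 per group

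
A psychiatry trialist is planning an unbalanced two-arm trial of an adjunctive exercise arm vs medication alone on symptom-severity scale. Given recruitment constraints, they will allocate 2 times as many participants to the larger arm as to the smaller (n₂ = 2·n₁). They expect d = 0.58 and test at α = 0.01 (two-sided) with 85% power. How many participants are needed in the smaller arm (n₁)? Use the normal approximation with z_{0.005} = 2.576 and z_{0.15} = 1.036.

n₁ = 59

With allocation ratio k = n₂/n₁ = 2, Var(x̄₁−x̄₂) = σ²(1/n₁ + 1/(k·n₁)) = σ²·(k+1)/(k·n₁).
So n₁ = (1 + 1/k)·((z_{α/2} + z_β)/d)² = 1.500 × (3.612/0.58)².
n₁ = 1.500 × 38.78 = 58.2.
Round up: n₁ = 59, giving n₂ = 2 × 59 = 118.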